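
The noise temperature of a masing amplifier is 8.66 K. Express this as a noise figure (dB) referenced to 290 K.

0.128 dB

F = 1 + T_e/T₀ = 1 + 8.66/290 = 1.02986
NF = 10 log₁₀(1.02986) = 0.128 dB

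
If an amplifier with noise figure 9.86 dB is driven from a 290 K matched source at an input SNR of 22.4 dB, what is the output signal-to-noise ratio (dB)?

By definition F = SNR_in/SNR_out, so in dB: SNR_out = SNR_in − NF
SNR_out = 22.4 − 9.86 = 12.54 dB

12.54 dB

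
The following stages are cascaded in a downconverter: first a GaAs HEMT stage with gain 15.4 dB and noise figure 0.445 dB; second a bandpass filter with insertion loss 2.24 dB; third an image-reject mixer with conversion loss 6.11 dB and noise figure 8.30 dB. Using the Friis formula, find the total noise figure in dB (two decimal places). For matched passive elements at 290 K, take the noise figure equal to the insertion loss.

Convert to linear (a loss of L dB is a gain of −L dB): F_i = 10^(NF_i/10), G_i = 10^(G_i,dB/10)
  Stage 1: F_1 = 10^(0.445/10) = 1.108, G_1 = 10^(15.4/10) = 34.67
  Stage 2: F_2 = 10^(2.24/10) = 1.675, G_2 = 10^(−2.24/10) = 0.5970
  Stage 3: F_3 = 10^(8.30/10) = 6.761, G_3 = 10^(−6.11/10) = 0.2449
Friis cascade:
  F = 1.108 + (1.675 − 1)/34.67 + (6.761 − 1)/20.70 = 1.406
NF = 10 log₁₀(1.406) = 1.48 dB

1.48 dB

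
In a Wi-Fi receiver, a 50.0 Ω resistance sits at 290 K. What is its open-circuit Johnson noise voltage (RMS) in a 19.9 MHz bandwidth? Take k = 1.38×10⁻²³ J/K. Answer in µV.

V_n = √(4kTRB)
4kTRB = 4 × 1.38×10⁻²³ × 290 × 5.00×10¹ × 1.99×10⁷ = 1.59×10⁻¹¹ V²
V_n = √(1.59×10⁻¹¹) = 3.99×10⁻⁶ V = 3.99 µV

3.99 µV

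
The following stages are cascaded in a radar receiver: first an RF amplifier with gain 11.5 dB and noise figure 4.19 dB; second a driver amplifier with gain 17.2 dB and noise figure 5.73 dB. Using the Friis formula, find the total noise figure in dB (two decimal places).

4.50 dB

Convert to linear (a loss of L dB is a gain of −L dB): F_i = 10^(NF_i/10), G_i = 10^(G_i,dB/10)
  Stage 1: F_1 = 10^(4.19/10) = 2.624, G_1 = 10^(11.5/10) = 14.13
  Stage 2: F_2 = 10^(5.73/10) = 3.741, G_2 = 10^(17.2/10) = 52.48
Friis cascade:
  F = 2.624 + (3.741 − 1)/14.13 = 2.818
NF = 10 log₁₀(2.818) = 4.50 dB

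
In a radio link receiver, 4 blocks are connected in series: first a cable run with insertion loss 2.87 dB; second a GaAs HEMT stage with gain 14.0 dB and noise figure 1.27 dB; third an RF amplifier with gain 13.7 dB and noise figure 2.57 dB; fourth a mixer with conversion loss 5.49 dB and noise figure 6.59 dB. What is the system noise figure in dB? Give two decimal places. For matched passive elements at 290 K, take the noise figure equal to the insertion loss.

Convert to linear (a loss of L dB is a gain of −L dB): F_i = 10^(NF_i/10), G_i = 10^(G_i,dB/10)
  Stage 1: F_1 = 10^(2.87/10) = 1.936, G_1 = 10^(−2.87/10) = 0.5164
  Stage 2: F_2 = 10^(1.27/10) = 1.340, G_2 = 10^(14.0/10) = 25.12
  Stage 3: F_3 = 10^(2.57/10) = 1.807, G_3 = 10^(13.7/10) = 23.44
  Stage 4: F_4 = 10^(6.59/10) = 4.560, G_4 = 10^(−5.49/10) = 0.2825
Friis cascade:
  F = 1.936 + (1.340 − 1)/0.5164 + (1.807 − 1)/12.97 + (4.560 − 1)/304.1 = 2.668
NF = 10 log₁₀(2.668) = 4.26 dB

4.26 dB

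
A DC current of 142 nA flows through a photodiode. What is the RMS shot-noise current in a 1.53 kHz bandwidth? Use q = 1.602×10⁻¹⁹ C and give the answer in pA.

I_n = √(2qI·B)
2qI·B = 2 × 1.602×10⁻¹⁹ × 1.42×10⁻⁷ × 1.53×10³ = 6.96×10⁻²³ A²
I_n = √(6.96×10⁻²³) = 8.34×10⁻¹² A = 8.34 pA

8.34 pA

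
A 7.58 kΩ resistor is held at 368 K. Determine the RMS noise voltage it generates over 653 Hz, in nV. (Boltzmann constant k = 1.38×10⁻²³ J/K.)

317 nV

V_n = √(4kTRB)
4kTRB = 4 × 1.38×10⁻²³ × 368 × 7.58×10³ × 6.53×10² = 1.01×10⁻¹³ V²
V_n = √(1.01×10⁻¹³) = 3.17×10⁻⁷ V = 317 nV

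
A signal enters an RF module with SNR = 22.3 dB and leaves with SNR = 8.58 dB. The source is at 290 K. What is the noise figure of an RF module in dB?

NF (dB) = SNR_in(dB) − SNR_out(dB) when the source is at T₀
NF = 22.3 − 8.58 = 13.72 dB

13.72 dB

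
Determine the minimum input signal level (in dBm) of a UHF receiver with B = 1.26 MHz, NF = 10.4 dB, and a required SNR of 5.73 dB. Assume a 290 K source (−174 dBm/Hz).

−96.9 dBm

Sensitivity = −174 + 10 log₁₀(B) + NF + SNR_min
= −174 + 61 + 10.4 + 5.73
= −96.87 dBm → −96.9 dBm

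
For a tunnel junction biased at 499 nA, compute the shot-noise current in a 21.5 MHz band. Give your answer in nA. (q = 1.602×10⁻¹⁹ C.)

I_n = √(2qI·B)
2qI·B = 2 × 1.602×10⁻¹⁹ × 4.99×10⁻⁷ × 2.15×10⁷ = 3.44×10⁻¹⁸ A²
I_n = √(3.44×10⁻¹⁸) = 1.85×10⁻⁹ A = 1.85 nA

1.85 nA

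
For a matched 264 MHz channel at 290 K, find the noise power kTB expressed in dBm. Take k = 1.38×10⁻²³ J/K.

P_n = kTB = 1.38×10⁻²³ × 290 × 2.64×10⁸ = 1.06×10⁻¹² W
In dBm: 10 log₁₀(1.06×10⁻¹² / 10⁻³) = −89.8 dBm

−89.8 dBm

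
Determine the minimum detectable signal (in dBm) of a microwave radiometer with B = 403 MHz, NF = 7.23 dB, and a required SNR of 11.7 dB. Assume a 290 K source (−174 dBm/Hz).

−69.0 dBm

Sensitivity = −174 + 10 log₁₀(B) + NF + SNR_min
= −174 + 86.05 + 7.23 + 11.7
= −69.02 dBm → −69.0 dBm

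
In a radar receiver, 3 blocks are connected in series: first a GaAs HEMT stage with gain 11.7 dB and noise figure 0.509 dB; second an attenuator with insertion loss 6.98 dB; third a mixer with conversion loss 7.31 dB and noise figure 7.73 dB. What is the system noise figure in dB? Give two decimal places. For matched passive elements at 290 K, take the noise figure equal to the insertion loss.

Convert to linear (a loss of L dB is a gain of −L dB): F_i = 10^(NF_i/10), G_i = 10^(G_i,dB/10)
  Stage 1: F_1 = 10^(0.509/10) = 1.124, G_1 = 10^(11.7/10) = 14.79
  Stage 2: F_2 = 10^(6.98/10) = 4.989, G_2 = 10^(−6.98/10) = 0.2004
  Stage 3: F_3 = 10^(7.73/10) = 5.929, G_3 = 10^(−7.31/10) = 0.1858
Friis cascade:
  F = 1.124 + (4.989 − 1)/14.79 + (5.929 − 1)/2.965 = 3.057
NF = 10 log₁₀(3.057) = 4.85 dB

4.85 dB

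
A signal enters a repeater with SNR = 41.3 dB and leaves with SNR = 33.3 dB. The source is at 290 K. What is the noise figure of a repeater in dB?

NF (dB) = SNR_in(dB) − SNR_out(dB) when the source is at T₀
NF = 41.3 − 33.3 = 8.0 dB

8.0 dB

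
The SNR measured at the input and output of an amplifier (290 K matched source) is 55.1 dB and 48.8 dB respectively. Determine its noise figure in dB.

6.3 dB

NF (dB) = SNR_in(dB) − SNR_out(dB) when the source is at T₀
NF = 55.1 − 48.8 = 6.3 dB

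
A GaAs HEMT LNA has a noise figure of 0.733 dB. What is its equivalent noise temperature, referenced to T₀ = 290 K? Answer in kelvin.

F = 10^(0.733/10) = 1.18386
T_e = (F − 1)·T₀ = (1.18386 − 1) × 290 = 53.3 K

53.3 K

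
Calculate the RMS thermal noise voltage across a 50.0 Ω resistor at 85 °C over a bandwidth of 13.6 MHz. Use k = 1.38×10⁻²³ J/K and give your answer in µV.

3.67 µV

T = 85 °C + 273.15 = 358.15 K
V_n = √(4kTRB)
4kTRB = 4 × 1.38×10⁻²³ × 358.15 × 5.00×10¹ × 1.36×10⁷ = 1.34×10⁻¹¹ V²
V_n = √(1.34×10⁻¹¹) = 3.67×10⁻⁶ V = 3.67 µV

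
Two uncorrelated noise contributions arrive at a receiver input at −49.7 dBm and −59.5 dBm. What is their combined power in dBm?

Convert to linear, add, convert back:
P₁ = 1.07×10⁻⁸ W, P₂ = 1.12×10⁻⁹ W
P_tot = 1.18×10⁻⁸ W → 10 log₁₀(P_tot / 10⁻³) = −49.3 dBm

−49.3 dBm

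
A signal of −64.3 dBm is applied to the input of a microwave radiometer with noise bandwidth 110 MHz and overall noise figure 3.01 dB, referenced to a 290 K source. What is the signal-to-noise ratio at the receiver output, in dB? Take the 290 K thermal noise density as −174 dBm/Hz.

26.3 dB

Noise floor: N = −174 + 10 log₁₀(B) + NF
10 log₁₀(1.10×10⁸) = 80.41 dB
N = −174 + 80.41 + 3.01 = −90.58 dBm
SNR = P_sig − N = −64.3 − (−90.58) = 26.28 dB → 26.3 dB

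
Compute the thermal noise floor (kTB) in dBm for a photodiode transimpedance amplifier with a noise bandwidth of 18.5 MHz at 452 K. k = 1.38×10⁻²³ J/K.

−99.4 dBm

P_n = kTB = 1.38×10⁻²³ × 452 × 1.85×10⁷ = 1.15×10⁻¹³ W
In dBm: 10 log₁₀(1.15×10⁻¹³ / 10⁻³) = −99.4 dBm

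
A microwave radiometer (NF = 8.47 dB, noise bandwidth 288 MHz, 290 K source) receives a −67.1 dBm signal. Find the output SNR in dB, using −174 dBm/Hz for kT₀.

13.8 dB

Noise floor: N = −174 + 10 log₁₀(B) + NF
10 log₁₀(2.88×10⁸) = 84.59 dB
N = −174 + 84.59 + 8.47 = −80.94 dBm
SNR = P_sig − N = −67.1 − (−80.94) = 13.84 dB → 13.8 dB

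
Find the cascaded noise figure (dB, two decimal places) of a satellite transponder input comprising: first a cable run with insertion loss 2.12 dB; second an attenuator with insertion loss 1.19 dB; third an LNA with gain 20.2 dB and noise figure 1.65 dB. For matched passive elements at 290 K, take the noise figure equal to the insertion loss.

Convert to linear (a loss of L dB is a gain of −L dB): F_i = 10^(NF_i/10), G_i = 10^(G_i,dB/10)
  Stage 1: F_1 = 10^(2.12/10) = 1.629, G_1 = 10^(−2.12/10) = 0.6138
  Stage 2: F_2 = 10^(1.19/10) = 1.315, G_2 = 10^(−1.19/10) = 0.7603
  Stage 3: F_3 = 10^(1.65/10) = 1.462, G_3 = 10^(20.2/10) = 104.7
Friis cascade:
  F = 1.629 + (1.315 − 1)/0.6138 + (1.462 − 1)/0.4667 = 3.133
NF = 10 log₁₀(3.133) = 4.96 dB

4.96 dB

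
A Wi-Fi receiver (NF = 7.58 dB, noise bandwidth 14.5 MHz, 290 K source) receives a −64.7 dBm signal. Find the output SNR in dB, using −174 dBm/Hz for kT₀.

Noise floor: N = −174 + 10 log₁₀(B) + NF
10 log₁₀(1.45×10⁷) = 71.61 dB
N = −174 + 71.61 + 7.58 = −94.81 dBm
SNR = P_sig − N = −64.7 − (−94.81) = 30.11 dB → 30.1 dB

30.1 dB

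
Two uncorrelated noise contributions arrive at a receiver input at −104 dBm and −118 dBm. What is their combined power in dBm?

Convert to linear, add, convert back:
P₁ = 3.98×10⁻¹⁴ W, P₂ = 1.58×10⁻¹⁵ W
P_tot = 4.14×10⁻¹⁴ W → 10 log₁₀(P_tot / 10⁻³) = −103.8 dBm

−103.8 dBm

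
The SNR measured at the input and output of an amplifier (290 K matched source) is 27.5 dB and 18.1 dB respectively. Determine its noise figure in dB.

9.4 dB

NF (dB) = SNR_in(dB) − SNR_out(dB) when the source is at T₀
NF = 27.5 − 18.1 = 9.4 dB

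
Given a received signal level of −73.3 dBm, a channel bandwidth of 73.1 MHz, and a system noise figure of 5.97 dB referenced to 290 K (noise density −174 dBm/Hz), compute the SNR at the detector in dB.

Noise floor: N = −174 + 10 log₁₀(B) + NF
10 log₁₀(7.31×10⁷) = 78.64 dB
N = −174 + 78.64 + 5.97 = −89.39 dBm
SNR = P_sig − N = −73.3 − (−89.39) = 16.09 dB → 16.1 dB

16.1 dB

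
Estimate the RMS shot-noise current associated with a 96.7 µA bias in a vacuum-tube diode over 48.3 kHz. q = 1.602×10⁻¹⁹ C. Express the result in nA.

I_n = √(2qI·B)
2qI·B = 2 × 1.602×10⁻¹⁹ × 9.67×10⁻⁵ × 4.83×10⁴ = 1.50×10⁻¹⁸ A²
I_n = √(1.50×10⁻¹⁸) = 1.22×10⁻⁹ A = 1.22 nA

1.22 nA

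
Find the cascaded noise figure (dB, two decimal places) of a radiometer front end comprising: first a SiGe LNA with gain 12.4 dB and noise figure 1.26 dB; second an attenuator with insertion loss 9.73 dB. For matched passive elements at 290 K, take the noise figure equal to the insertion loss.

2.60 dB

Convert to linear (a loss of L dB is a gain of −L dB): F_i = 10^(NF_i/10), G_i = 10^(G_i,dB/10)
  Stage 1: F_1 = 10^(1.26/10) = 1.337, G_1 = 10^(12.4/10) = 17.38
  Stage 2: F_2 = 10^(9.73/10) = 9.397, G_2 = 10^(−9.73/10) = 0.1064
Friis cascade:
  F = 1.337 + (9.397 − 1)/17.38 = 1.820
NF = 10 log₁₀(1.820) = 2.60 dB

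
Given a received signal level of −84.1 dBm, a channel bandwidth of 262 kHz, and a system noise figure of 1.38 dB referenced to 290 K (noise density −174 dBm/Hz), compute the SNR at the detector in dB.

34.3 dB

Noise floor: N = −174 + 10 log₁₀(B) + NF
10 log₁₀(2.62×10⁵) = 54.18 dB
N = −174 + 54.18 + 1.38 = −118.44 dBm
SNR = P_sig − N = −84.1 − (−118.44) = 34.34 dB → 34.3 dB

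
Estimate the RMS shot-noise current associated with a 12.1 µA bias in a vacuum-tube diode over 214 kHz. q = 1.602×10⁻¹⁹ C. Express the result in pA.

911 pA

I_n = √(2qI·B)
2qI·B = 2 × 1.602×10⁻¹⁹ × 1.21×10⁻⁵ × 2.14×10⁵ = 8.30×10⁻¹⁹ A²
I_n = √(8.30×10⁻¹⁹) = 9.11×10⁻¹⁰ A = 911 pA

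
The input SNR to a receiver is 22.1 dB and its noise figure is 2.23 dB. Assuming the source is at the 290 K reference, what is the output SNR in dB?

By definition F = SNR_in/SNR_out, so in dB: SNR_out = SNR_in − NF
SNR_out = 22.1 − 2.23 = 19.87 dB

19.87 dB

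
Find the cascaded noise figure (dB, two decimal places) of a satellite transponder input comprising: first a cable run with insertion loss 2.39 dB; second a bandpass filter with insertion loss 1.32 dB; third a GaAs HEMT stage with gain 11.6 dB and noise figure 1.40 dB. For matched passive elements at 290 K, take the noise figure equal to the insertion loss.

5.11 dB

Convert to linear (a loss of L dB is a gain of −L dB): F_i = 10^(NF_i/10), G_i = 10^(G_i,dB/10)
  Stage 1: F_1 = 10^(2.39/10) = 1.734, G_1 = 10^(−2.39/10) = 0.5768
  Stage 2: F_2 = 10^(1.32/10) = 1.355, G_2 = 10^(−1.32/10) = 0.7379
  Stage 3: F_3 = 10^(1.40/10) = 1.380, G_3 = 10^(11.6/10) = 14.45
Friis cascade:
  F = 1.734 + (1.355 − 1)/0.5768 + (1.380 − 1)/0.4256 = 3.243
NF = 10 log₁₀(3.243) = 5.11 dB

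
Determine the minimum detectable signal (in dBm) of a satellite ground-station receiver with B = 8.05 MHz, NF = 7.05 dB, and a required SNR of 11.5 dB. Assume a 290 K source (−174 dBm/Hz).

Sensitivity = −174 + 10 log₁₀(B) + NF + SNR_min
= −174 + 69.06 + 7.05 + 11.5
= −86.39 dBm → −86.4 dBm

−86.4 dBm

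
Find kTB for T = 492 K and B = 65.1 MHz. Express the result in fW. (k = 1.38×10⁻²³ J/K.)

442 fW

P_n = kTB = 1.38×10⁻²³ × 492 × 6.51×10⁷ = 4.42×10⁻¹³ W = 442 fW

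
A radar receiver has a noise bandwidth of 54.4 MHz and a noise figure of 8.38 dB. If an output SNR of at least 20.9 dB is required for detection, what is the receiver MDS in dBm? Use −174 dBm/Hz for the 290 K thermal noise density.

Sensitivity = −174 + 10 log₁₀(B) + NF + SNR_min
= −174 + 77.36 + 8.38 + 20.9
= −67.36 dBm → −67.4 dBm

−67.4 dBm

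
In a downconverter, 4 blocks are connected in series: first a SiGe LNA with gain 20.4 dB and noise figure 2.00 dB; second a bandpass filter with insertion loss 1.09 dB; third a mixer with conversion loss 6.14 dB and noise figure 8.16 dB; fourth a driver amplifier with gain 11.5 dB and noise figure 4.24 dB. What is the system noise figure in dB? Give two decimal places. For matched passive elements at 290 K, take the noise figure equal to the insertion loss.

Convert to linear (a loss of L dB is a gain of −L dB): F_i = 10^(NF_i/10), G_i = 10^(G_i,dB/10)
  Stage 1: F_1 = 10^(2.00/10) = 1.585, G_1 = 10^(20.4/10) = 109.6
  Stage 2: F_2 = 10^(1.09/10) = 1.285, G_2 = 10^(−1.09/10) = 0.7780
  Stage 3: F_3 = 10^(8.16/10) = 6.546, G_3 = 10^(−6.14/10) = 0.2432
  Stage 4: F_4 = 10^(4.24/10) = 2.655, G_4 = 10^(11.5/10) = 14.13
Friis cascade:
  F = 1.585 + (1.285 − 1)/109.6 + (6.546 − 1)/85.31 + (2.655 − 1)/20.75 = 1.732
NF = 10 log₁₀(1.732) = 2.39 dB

2.39 dB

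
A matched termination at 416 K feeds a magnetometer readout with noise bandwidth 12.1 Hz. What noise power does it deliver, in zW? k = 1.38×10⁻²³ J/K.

P_n = kTB = 1.38×10⁻²³ × 416 × 1.21×10¹ = 6.95×10⁻²⁰ W = 69.5 zW

69.5 zW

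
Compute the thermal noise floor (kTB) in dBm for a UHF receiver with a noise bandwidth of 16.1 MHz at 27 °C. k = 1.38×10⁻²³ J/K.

T = 27 °C + 273.15 = 300.15 K
P_n = kTB = 1.38×10⁻²³ × 300.15 × 1.61×10⁷ = 6.67×10⁻¹⁴ W
In dBm: 10 log₁₀(6.67×10⁻¹⁴ / 10⁻³) = −101.8 dBm

−101.8 dBm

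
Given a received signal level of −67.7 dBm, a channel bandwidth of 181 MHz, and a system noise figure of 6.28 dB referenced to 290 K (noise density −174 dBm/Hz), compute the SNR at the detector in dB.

17.4 dB

Noise floor: N = −174 + 10 log₁₀(B) + NF
10 log₁₀(1.81×10⁸) = 82.58 dB
N = −174 + 82.58 + 6.28 = −85.14 dBm
SNR = P_sig − N = −67.7 − (−85.14) = 17.44 dB → 17.4 dB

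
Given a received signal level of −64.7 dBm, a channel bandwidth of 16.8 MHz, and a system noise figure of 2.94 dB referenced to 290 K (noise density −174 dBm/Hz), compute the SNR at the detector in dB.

Noise floor: N = −174 + 10 log₁₀(B) + NF
10 log₁₀(1.68×10⁷) = 72.25 dB
N = −174 + 72.25 + 2.94 = −98.81 dBm
SNR = P_sig − N = −64.7 − (−98.81) = 34.11 dB → 34.1 dB

34.1 dB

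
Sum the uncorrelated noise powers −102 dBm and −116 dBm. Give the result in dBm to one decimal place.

Convert to linear, add, convert back:
P₁ = 6.31×10⁻¹⁴ W, P₂ = 2.51×10⁻¹⁵ W
P_tot = 6.56×10⁻¹⁴ W → 10 log₁₀(P_tot / 10⁻³) = −101.8 dBm

−101.8 dBm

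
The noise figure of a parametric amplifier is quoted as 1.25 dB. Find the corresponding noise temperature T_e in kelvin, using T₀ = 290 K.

F = 10^(1.25/10) = 1.33352
T_e = (F − 1)·T₀ = (1.33352 − 1) × 290 = 96.7 K

96.7 K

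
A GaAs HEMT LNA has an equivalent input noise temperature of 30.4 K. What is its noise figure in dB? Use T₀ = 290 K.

F = 1 + T_e/T₀ = 1 + 30.4/290 = 1.10483
NF = 10 log₁₀(1.10483) = 0.433 dB

0.433 dB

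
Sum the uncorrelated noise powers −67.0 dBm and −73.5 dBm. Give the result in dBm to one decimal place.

−66.1 dBm

Convert to linear, add, convert back:
P₁ = 2.00×10⁻¹⁰ W, P₂ = 4.47×10⁻¹¹ W
P_tot = 2.44×10⁻¹⁰ W → 10 log₁₀(P_tot / 10⁻³) = −66.1 dBm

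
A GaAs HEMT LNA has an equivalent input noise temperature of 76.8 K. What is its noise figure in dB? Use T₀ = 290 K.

F = 1 + T_e/T₀ = 1 + 76.8/290 = 1.26483
NF = 10 log₁₀(1.26483) = 1.02 dB

1.02 dB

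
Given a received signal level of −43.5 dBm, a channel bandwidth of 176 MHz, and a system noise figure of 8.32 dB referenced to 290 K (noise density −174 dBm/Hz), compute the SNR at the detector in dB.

Noise floor: N = −174 + 10 log₁₀(B) + NF
10 log₁₀(1.76×10⁸) = 82.46 dB
N = −174 + 82.46 + 8.32 = −83.22 dBm
SNR = P_sig − N = −43.5 − (−83.22) = 39.72 dB → 39.7 dB

39.7 dB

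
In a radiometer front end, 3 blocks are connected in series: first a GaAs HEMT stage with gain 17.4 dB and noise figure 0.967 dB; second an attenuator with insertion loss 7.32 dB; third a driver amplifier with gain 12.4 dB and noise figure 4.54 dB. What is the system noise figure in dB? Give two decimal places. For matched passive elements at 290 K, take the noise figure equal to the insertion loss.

1.79 dB

Convert to linear (a loss of L dB is a gain of −L dB): F_i = 10^(NF_i/10), G_i = 10^(G_i,dB/10)
  Stage 1: F_1 = 10^(0.967/10) = 1.249, G_1 = 10^(17.4/10) = 54.95
  Stage 2: F_2 = 10^(7.32/10) = 5.395, G_2 = 10^(−7.32/10) = 0.1854
  Stage 3: F_3 = 10^(4.54/10) = 2.844, G_3 = 10^(12.4/10) = 17.38
Friis cascade:
  F = 1.249 + (5.395 − 1)/54.95 + (2.844 − 1)/10.19 = 1.510
NF = 10 log₁₀(1.510) = 1.79 dB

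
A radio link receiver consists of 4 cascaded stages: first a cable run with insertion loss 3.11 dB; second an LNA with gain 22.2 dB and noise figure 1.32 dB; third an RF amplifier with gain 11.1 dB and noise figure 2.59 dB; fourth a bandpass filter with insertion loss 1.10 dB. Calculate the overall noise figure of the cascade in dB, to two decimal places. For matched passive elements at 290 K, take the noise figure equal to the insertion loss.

Convert to linear (a loss of L dB is a gain of −L dB): F_i = 10^(NF_i/10), G_i = 10^(G_i,dB/10)
  Stage 1: F_1 = 10^(3.11/10) = 2.046, G_1 = 10^(−3.11/10) = 0.4887
  Stage 2: F_2 = 10^(1.32/10) = 1.355, G_2 = 10^(22.2/10) = 166.0
  Stage 3: F_3 = 10^(2.59/10) = 1.816, G_3 = 10^(11.1/10) = 12.88
  Stage 4: F_4 = 10^(1.10/10) = 1.288, G_4 = 10^(−1.10/10) = 0.7762
Friis cascade:
  F = 2.046 + (1.355 − 1)/0.4887 + (1.816 − 1)/81.10 + (1.288 − 1)/1045 = 2.784
NF = 10 log₁₀(2.784) = 4.45 dB

4.45 dB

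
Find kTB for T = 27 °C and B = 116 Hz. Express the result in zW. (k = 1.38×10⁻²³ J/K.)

480 zW

T = 27 °C + 273.15 = 300.15 K
P_n = kTB = 1.38×10⁻²³ × 300.15 × 1.16×10² = 4.80×10⁻¹⁹ W = 480 zW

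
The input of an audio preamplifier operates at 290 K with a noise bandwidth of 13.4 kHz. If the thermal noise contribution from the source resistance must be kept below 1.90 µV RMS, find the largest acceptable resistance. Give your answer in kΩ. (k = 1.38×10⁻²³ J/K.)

16.8 kΩ

Johnson–Nyquist: V_n = √(4kTRB) ⇒ R = V_n² / (4kTB)
4kTB = 4 × 1.38×10⁻²³ × 290 × 1.34×10⁴ = 2.15×10⁻¹⁶
R = (1.90×10⁻⁶)² / 2.15×10⁻¹⁶ = 1.68×10⁴ Ω = 16.8 kΩ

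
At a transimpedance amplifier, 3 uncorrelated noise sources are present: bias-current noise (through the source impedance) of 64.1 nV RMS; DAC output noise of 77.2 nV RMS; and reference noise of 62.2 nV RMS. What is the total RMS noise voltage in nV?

118 nV

Uncorrelated sources add in power (mean-square): V_tot = √(ΣV_i²)
V_tot = √[(6.41×10⁻⁸)² + (7.72×10⁻⁸)² + (6.22×10⁻⁸)²] = 1.18×10⁻⁷ V = 118 nV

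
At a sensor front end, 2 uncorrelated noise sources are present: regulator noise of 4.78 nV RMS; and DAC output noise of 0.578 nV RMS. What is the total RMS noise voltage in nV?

4.81 nV

Uncorrelated sources add in power (mean-square): V_tot = √(ΣV_i²)
V_tot = √[(4.78×10⁻⁹)² + (5.78×10⁻¹⁰)²] = 4.81×10⁻⁹ V = 4.81 nV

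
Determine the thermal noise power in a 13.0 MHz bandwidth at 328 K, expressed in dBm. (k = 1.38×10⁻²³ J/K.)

P_n = kTB = 1.38×10⁻²³ × 328 × 1.30×10⁷ = 5.88×10⁻¹⁴ W
In dBm: 10 log₁₀(5.88×10⁻¹⁴ / 10⁻³) = −102.3 dBm

−102.3 dBm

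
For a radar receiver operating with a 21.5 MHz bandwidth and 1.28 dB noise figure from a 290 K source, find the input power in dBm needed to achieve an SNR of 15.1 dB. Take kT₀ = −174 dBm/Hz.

−84.3 dBm

Sensitivity = −174 + 10 log₁₀(B) + NF + SNR_min
= −174 + 73.32 + 1.28 + 15.1
= −84.30 dBm → −84.3 dBm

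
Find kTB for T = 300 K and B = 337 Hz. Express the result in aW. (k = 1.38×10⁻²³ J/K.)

1.40 aW

P_n = kTB = 1.38×10⁻²³ × 300 × 3.37×10² = 1.40×10⁻¹⁸ W = 1.40 aW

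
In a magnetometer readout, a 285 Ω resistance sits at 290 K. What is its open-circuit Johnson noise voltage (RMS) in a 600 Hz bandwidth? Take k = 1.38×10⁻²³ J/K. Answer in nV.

52.3 nV

V_n = √(4kTRB)
4kTRB = 4 × 1.38×10⁻²³ × 290 × 2.85×10² × 6.00×10² = 2.74×10⁻¹⁵ V²
V_n = √(2.74×10⁻¹⁵) = 5.23×10⁻⁸ V = 52.3 nV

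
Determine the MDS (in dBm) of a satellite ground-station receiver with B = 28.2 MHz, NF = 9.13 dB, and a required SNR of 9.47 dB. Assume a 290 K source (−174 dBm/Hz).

−80.9 dBm

Sensitivity = −174 + 10 log₁₀(B) + NF + SNR_min
= −174 + 74.5 + 9.13 + 9.47
= −80.90 dBm → −80.9 dBm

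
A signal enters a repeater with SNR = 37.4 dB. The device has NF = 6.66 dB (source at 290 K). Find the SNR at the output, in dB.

By definition F = SNR_in/SNR_out, so in dB: SNR_out = SNR_in − NF
SNR_out = 37.4 − 6.66 = 30.74 dB

30.74 dB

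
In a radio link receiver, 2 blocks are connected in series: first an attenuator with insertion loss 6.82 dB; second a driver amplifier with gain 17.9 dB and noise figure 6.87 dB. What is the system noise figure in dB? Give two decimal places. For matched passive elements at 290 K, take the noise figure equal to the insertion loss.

13.69 dB

Convert to linear (a loss of L dB is a gain of −L dB): F_i = 10^(NF_i/10), G_i = 10^(G_i,dB/10)
  Stage 1: F_1 = 10^(6.82/10) = 4.808, G_1 = 10^(−6.82/10) = 0.2080
  Stage 2: F_2 = 10^(6.87/10) = 4.864, G_2 = 10^(17.9/10) = 61.66
Friis cascade:
  F = 4.808 + (4.864 − 1)/0.2080 = 23.39
NF = 10 log₁₀(23.39) = 13.69 dB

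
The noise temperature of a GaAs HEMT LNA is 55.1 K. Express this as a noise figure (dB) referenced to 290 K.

F = 1 + T_e/T₀ = 1 + 55.1/290 = 1.19
NF = 10 log₁₀(1.19) = 0.755 dB

0.755 dB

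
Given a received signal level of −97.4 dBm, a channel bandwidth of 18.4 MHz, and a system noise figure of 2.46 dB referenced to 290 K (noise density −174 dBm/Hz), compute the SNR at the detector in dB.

Noise floor: N = −174 + 10 log₁₀(B) + NF
10 log₁₀(1.84×10⁷) = 72.65 dB
N = −174 + 72.65 + 2.46 = −98.89 dBm
SNR = P_sig − N = −97.4 − (−98.89) = 1.49 dB → 1.5 dB

1.5 dB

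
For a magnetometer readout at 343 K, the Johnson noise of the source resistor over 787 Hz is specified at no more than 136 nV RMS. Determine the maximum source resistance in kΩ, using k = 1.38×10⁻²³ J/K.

1.24 kΩ

Johnson–Nyquist: V_n = √(4kTRB) ⇒ R = V_n² / (4kTB)
4kTB = 4 × 1.38×10⁻²³ × 343 × 7.87×10² = 1.49×10⁻¹⁷
R = (1.36×10⁻⁷)² / 1.49×10⁻¹⁷ = 1.24×10³ Ω = 1.24 kΩ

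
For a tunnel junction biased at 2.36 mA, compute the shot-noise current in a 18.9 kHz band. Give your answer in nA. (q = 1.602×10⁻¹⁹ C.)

I_n = √(2qI·B)
2qI·B = 2 × 1.602×10⁻¹⁹ × 2.36×10⁻³ × 1.89×10⁴ = 1.43×10⁻¹⁷ A²
I_n = √(1.43×10⁻¹⁷) = 3.78×10⁻⁹ A = 3.78 nA

3.78 nA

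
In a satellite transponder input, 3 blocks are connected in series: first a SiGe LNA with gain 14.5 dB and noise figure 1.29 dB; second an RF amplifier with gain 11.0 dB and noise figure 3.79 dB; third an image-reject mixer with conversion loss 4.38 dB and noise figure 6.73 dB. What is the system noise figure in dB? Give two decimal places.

Convert to linear (a loss of L dB is a gain of −L dB): F_i = 10^(NF_i/10), G_i = 10^(G_i,dB/10)
  Stage 1: F_1 = 10^(1.29/10) = 1.346, G_1 = 10^(14.5/10) = 28.18
  Stage 2: F_2 = 10^(3.79/10) = 2.393, G_2 = 10^(11.0/10) = 12.59
  Stage 3: F_3 = 10^(6.73/10) = 4.710, G_3 = 10^(−4.38/10) = 0.3648
Friis cascade:
  F = 1.346 + (2.393 − 1)/28.18 + (4.710 − 1)/354.8 = 1.406
NF = 10 log₁₀(1.406) = 1.48 dB

1.48 dB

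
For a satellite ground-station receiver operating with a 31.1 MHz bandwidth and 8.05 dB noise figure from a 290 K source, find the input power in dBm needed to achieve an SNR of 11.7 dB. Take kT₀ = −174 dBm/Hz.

Sensitivity = −174 + 10 log₁₀(B) + NF + SNR_min
= −174 + 74.93 + 8.05 + 11.7
= −79.32 dBm → −79.3 dBm

−79.3 dBm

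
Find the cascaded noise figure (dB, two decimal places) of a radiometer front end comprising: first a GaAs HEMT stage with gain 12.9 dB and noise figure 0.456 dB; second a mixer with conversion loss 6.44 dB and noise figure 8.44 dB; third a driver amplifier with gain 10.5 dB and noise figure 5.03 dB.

2.81 dB

Convert to linear (a loss of L dB is a gain of −L dB): F_i = 10^(NF_i/10), G_i = 10^(G_i,dB/10)
  Stage 1: F_1 = 10^(0.456/10) = 1.111, G_1 = 10^(12.9/10) = 19.50
  Stage 2: F_2 = 10^(8.44/10) = 6.982, G_2 = 10^(−6.44/10) = 0.2270
  Stage 3: F_3 = 10^(5.03/10) = 3.184, G_3 = 10^(10.5/10) = 11.22
Friis cascade:
  F = 1.111 + (6.982 − 1)/19.50 + (3.184 − 1)/4.426 = 1.911
NF = 10 log₁₀(1.911) = 2.81 dB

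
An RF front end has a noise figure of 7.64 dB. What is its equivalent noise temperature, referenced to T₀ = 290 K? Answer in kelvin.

F = 10^(7.64/10) = 5.80764
T_e = (F − 1)·T₀ = (5.80764 − 1) × 290 = 1394 K

1394 K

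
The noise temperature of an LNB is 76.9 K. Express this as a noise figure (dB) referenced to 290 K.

1.02 dB

F = 1 + T_e/T₀ = 1 + 76.9/290 = 1.26517
NF = 10 log₁₀(1.26517) = 1.02 dB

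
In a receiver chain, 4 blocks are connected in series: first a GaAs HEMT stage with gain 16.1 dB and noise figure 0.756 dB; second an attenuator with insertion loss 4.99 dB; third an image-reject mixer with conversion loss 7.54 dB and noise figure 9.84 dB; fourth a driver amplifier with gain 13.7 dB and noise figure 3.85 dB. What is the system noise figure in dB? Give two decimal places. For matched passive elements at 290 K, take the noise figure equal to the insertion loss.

4.05 dB

Convert to linear (a loss of L dB is a gain of −L dB): F_i = 10^(NF_i/10), G_i = 10^(G_i,dB/10)
  Stage 1: F_1 = 10^(0.756/10) = 1.190, G_1 = 10^(16.1/10) = 40.74
  Stage 2: F_2 = 10^(4.99/10) = 3.155, G_2 = 10^(−4.99/10) = 0.3170
  Stage 3: F_3 = 10^(9.84/10) = 9.638, G_3 = 10^(−7.54/10) = 0.1762
  Stage 4: F_4 = 10^(3.85/10) = 2.427, G_4 = 10^(13.7/10) = 23.44
Friis cascade:
  F = 1.190 + (3.155 − 1)/40.74 + (9.638 − 1)/12.91 + (2.427 − 1)/2.275 = 2.539
NF = 10 log₁₀(2.539) = 4.05 dB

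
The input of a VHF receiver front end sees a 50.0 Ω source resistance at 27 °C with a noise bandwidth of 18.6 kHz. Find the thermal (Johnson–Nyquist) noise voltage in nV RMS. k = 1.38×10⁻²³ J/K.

T = 27 °C + 273.15 = 300.15 K
V_n = √(4kTRB)
4kTRB = 4 × 1.38×10⁻²³ × 300.15 × 5.00×10¹ × 1.86×10⁴ = 1.54×10⁻¹⁴ V²
V_n = √(1.54×10⁻¹⁴) = 1.24×10⁻⁷ V = 124 nV

124 nV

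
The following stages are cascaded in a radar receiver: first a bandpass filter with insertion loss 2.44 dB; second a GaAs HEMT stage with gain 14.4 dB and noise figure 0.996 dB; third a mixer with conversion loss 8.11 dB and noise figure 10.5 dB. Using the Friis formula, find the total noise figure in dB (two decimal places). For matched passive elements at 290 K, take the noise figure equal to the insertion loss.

4.56 dB

Convert to linear (a loss of L dB is a gain of −L dB): F_i = 10^(NF_i/10), G_i = 10^(G_i,dB/10)
  Stage 1: F_1 = 10^(2.44/10) = 1.754, G_1 = 10^(−2.44/10) = 0.5702
  Stage 2: F_2 = 10^(0.996/10) = 1.258, G_2 = 10^(14.4/10) = 27.54
  Stage 3: F_3 = 10^(10.5/10) = 11.22, G_3 = 10^(−8.11/10) = 0.1545
Friis cascade:
  F = 1.754 + (1.258 − 1)/0.5702 + (11.22 − 1)/15.70 = 2.857
NF = 10 log₁₀(2.857) = 4.56 dB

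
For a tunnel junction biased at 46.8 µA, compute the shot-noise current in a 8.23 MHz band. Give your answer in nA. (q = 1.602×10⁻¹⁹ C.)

11.1 nA

I_n = √(2qI·B)
2qI·B = 2 × 1.602×10⁻¹⁹ × 4.68×10⁻⁵ × 8.23×10⁶ = 1.23×10⁻¹⁶ A²
I_n = √(1.23×10⁻¹⁶) = 1.11×10⁻⁸ A = 11.1 nA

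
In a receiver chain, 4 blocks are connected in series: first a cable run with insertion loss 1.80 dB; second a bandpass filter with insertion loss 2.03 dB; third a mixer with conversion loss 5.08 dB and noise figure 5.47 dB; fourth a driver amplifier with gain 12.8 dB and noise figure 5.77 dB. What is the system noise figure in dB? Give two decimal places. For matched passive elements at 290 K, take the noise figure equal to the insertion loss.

14.79 dB

Convert to linear (a loss of L dB is a gain of −L dB): F_i = 10^(NF_i/10), G_i = 10^(G_i,dB/10)
  Stage 1: F_1 = 10^(1.80/10) = 1.514, G_1 = 10^(−1.80/10) = 0.6607
  Stage 2: F_2 = 10^(2.03/10) = 1.596, G_2 = 10^(−2.03/10) = 0.6266
  Stage 3: F_3 = 10^(5.47/10) = 3.524, G_3 = 10^(−5.08/10) = 0.3105
  Stage 4: F_4 = 10^(5.77/10) = 3.776, G_4 = 10^(12.8/10) = 19.05
Friis cascade:
  F = 1.514 + (1.596 − 1)/0.6607 + (3.524 − 1)/0.4140 + (3.776 − 1)/0.1285 = 30.11
NF = 10 log₁₀(30.11) = 14.79 dB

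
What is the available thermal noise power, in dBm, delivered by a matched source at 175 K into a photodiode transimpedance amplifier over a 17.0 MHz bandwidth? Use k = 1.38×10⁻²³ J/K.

P_n = kTB = 1.38×10⁻²³ × 175 × 1.70×10⁷ = 4.11×10⁻¹⁴ W
In dBm: 10 log₁₀(4.11×10⁻¹⁴ / 10⁻³) = −103.9 dBm

−103.9 dBm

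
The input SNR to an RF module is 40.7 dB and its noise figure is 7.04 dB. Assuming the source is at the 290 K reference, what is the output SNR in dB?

By definition F = SNR_in/SNR_out, so in dB: SNR_out = SNR_in − NF
SNR_out = 40.7 − 7.04 = 33.66 dB

33.66 dB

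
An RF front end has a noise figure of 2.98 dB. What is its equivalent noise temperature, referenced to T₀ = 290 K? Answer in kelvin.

F = 10^(2.98/10) = 1.98609
T_e = (F − 1)·T₀ = (1.98609 − 1) × 290 = 286 K

286 K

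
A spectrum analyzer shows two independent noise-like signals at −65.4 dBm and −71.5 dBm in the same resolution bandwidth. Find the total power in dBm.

−64.4 dBm

Convert to linear, add, convert back:
P₁ = 2.88×10⁻¹⁰ W, P₂ = 7.08×10⁻¹¹ W
P_tot = 3.59×10⁻¹⁰ W → 10 log₁₀(P_tot / 10⁻³) = −64.4 dBm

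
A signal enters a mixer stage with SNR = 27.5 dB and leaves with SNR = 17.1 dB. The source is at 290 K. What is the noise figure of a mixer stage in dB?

NF (dB) = SNR_in(dB) − SNR_out(dB) when the source is at T₀
NF = 27.5 − 17.1 = 10.4 dB

10.4 dB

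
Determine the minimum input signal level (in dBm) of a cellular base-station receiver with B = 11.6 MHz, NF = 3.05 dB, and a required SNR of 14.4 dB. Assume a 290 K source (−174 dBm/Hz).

−85.9 dBm

Sensitivity = −174 + 10 log₁₀(B) + NF + SNR_min
= −174 + 70.64 + 3.05 + 14.4
= −85.91 dBm → −85.9 dBm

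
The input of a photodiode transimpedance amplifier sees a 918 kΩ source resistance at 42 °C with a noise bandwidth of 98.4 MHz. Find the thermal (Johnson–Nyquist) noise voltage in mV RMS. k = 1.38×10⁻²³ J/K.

1.25 mV

T = 42 °C + 273.15 = 315.15 K
V_n = √(4kTRB)
4kTRB = 4 × 1.38×10⁻²³ × 315.15 × 9.18×10⁵ × 9.84×10⁷ = 1.57×10⁻⁶ V²
V_n = √(1.57×10⁻⁶) = 1.25×10⁻³ V = 1.25 mV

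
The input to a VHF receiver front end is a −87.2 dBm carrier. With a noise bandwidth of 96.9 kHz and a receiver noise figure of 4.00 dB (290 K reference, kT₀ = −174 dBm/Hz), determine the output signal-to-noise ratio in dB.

32.9 dB

Noise floor: N = −174 + 10 log₁₀(B) + NF
10 log₁₀(9.69×10⁴) = 49.86 dB
N = −174 + 49.86 + 4.00 = −120.14 dBm
SNR = P_sig − N = −87.2 − (−120.14) = 32.94 dB → 32.9 dB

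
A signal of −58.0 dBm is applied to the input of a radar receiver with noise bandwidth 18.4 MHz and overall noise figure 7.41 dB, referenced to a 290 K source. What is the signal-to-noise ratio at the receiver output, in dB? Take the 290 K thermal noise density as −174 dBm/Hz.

35.9 dB

Noise floor: N = −174 + 10 log₁₀(B) + NF
10 log₁₀(1.84×10⁷) = 72.65 dB
N = −174 + 72.65 + 7.41 = −93.94 dBm
SNR = P_sig − N = −58.0 − (−93.94) = 35.94 dB → 35.9 dB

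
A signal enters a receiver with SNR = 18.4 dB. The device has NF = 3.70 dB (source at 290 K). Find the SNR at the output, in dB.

14.70 dB

By definition F = SNR_in/SNR_out, so in dB: SNR_out = SNR_in − NF
SNR_out = 18.4 − 3.70 = 14.70 dB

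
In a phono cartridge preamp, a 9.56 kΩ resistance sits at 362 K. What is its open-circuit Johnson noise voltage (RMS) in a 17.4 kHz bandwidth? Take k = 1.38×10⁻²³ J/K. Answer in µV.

1.82 µV

V_n = √(4kTRB)
4kTRB = 4 × 1.38×10⁻²³ × 362 × 9.56×10³ × 1.74×10⁴ = 3.32×10⁻¹² V²
V_n = √(3.32×10⁻¹²) = 1.82×10⁻⁶ V = 1.82 µV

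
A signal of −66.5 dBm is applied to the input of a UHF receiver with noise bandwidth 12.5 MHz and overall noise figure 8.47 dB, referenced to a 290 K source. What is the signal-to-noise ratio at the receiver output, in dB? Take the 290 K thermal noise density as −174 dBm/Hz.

Noise floor: N = −174 + 10 log₁₀(B) + NF
10 log₁₀(1.25×10⁷) = 70.97 dB
N = −174 + 70.97 + 8.47 = −94.56 dBm
SNR = P_sig − N = −66.5 − (−94.56) = 28.06 dB → 28.1 dB

28.1 dB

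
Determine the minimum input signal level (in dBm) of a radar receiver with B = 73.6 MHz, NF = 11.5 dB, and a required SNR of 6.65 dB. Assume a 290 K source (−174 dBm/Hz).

Sensitivity = −174 + 10 log₁₀(B) + NF + SNR_min
= −174 + 78.67 + 11.5 + 6.65
= −77.18 dBm → −77.2 dBm

−77.2 dBm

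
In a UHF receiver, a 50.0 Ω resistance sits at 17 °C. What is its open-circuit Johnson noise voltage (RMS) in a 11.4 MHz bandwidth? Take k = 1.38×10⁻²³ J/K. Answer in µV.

3.02 µV

T = 17 °C + 273.15 = 290.15 K
V_n = √(4kTRB)
4kTRB = 4 × 1.38×10⁻²³ × 290.15 × 5.00×10¹ × 1.14×10⁷ = 9.13×10⁻¹² V²
V_n = √(9.13×10⁻¹²) = 3.02×10⁻⁶ V = 3.02 µV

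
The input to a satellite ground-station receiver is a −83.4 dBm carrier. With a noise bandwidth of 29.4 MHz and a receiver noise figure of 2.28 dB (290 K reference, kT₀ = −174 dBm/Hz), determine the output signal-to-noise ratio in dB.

13.6 dB

Noise floor: N = −174 + 10 log₁₀(B) + NF
10 log₁₀(2.94×10⁷) = 74.68 dB
N = −174 + 74.68 + 2.28 = −97.04 dBm
SNR = P_sig − N = −83.4 − (−97.04) = 13.64 dB → 13.6 dB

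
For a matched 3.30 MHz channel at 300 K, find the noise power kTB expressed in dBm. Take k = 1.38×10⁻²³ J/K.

−108.6 dBm

P_n = kTB = 1.38×10⁻²³ × 300 × 3.30×10⁶ = 1.37×10⁻¹⁴ W
In dBm: 10 log₁₀(1.37×10⁻¹⁴ / 10⁻³) = −108.6 dBm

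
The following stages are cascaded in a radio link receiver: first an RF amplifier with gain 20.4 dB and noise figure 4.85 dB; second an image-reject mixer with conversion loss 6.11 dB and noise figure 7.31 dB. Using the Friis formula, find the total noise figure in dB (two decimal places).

4.91 dB

Convert to linear (a loss of L dB is a gain of −L dB): F_i = 10^(NF_i/10), G_i = 10^(G_i,dB/10)
  Stage 1: F_1 = 10^(4.85/10) = 3.055, G_1 = 10^(20.4/10) = 109.6
  Stage 2: F_2 = 10^(7.31/10) = 5.383, G_2 = 10^(−6.11/10) = 0.2449
Friis cascade:
  F = 3.055 + (5.383 − 1)/109.6 = 3.095
NF = 10 log₁₀(3.095) = 4.91 dB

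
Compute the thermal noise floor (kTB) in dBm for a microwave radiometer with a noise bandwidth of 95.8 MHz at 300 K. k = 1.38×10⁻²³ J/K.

P_n = kTB = 1.38×10⁻²³ × 300 × 9.58×10⁷ = 3.97×10⁻¹³ W
In dBm: 10 log₁₀(3.97×10⁻¹³ / 10⁻³) = −94.0 dBm

−94.0 dBm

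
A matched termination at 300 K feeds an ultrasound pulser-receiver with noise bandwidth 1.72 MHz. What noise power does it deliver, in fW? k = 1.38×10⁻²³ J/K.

P_n = kTB = 1.38×10⁻²³ × 300 × 1.72×10⁶ = 7.12×10⁻¹⁵ W = 7.12 fW

7.12 fW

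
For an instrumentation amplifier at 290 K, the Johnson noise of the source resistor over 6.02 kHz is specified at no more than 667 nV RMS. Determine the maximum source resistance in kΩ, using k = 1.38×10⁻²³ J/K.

Johnson–Nyquist: V_n = √(4kTRB) ⇒ R = V_n² / (4kTB)
4kTB = 4 × 1.38×10⁻²³ × 290 × 6.02×10³ = 9.64×10⁻¹⁷
R = (6.67×10⁻⁷)² / 9.64×10⁻¹⁷ = 4.62×10³ Ω = 4.62 kΩ

4.62 kΩ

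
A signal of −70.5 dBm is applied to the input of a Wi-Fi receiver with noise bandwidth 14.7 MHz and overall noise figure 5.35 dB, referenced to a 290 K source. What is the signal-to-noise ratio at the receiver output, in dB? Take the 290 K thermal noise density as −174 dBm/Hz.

Noise floor: N = −174 + 10 log₁₀(B) + NF
10 log₁₀(1.47×10⁷) = 71.67 dB
N = −174 + 71.67 + 5.35 = −96.98 dBm
SNR = P_sig − N = −70.5 − (−96.98) = 26.48 dB → 26.5 dB

26.5 dB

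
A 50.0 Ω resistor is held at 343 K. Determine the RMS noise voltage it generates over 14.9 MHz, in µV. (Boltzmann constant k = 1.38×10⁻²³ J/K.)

V_n = √(4kTRB)
4kTRB = 4 × 1.38×10⁻²³ × 343 × 5.00×10¹ × 1.49×10⁷ = 1.41×10⁻¹¹ V²
V_n = √(1.41×10⁻¹¹) = 3.76×10⁻⁶ V = 3.76 µV

3.76 µV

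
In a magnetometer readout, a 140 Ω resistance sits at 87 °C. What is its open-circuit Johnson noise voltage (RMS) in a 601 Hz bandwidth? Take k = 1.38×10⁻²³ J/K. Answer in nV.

40.9 nV

T = 87 °C + 273.15 = 360.15 K
V_n = √(4kTRB)
4kTRB = 4 × 1.38×10⁻²³ × 360.15 × 1.40×10² × 6.01×10² = 1.67×10⁻¹⁵ V²
V_n = √(1.67×10⁻¹⁵) = 4.09×10⁻⁸ V = 40.9 nV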